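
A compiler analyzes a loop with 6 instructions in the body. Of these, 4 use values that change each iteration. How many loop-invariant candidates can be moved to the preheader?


Invariant candidates = total - loop-dependent
= 6 - 4 = 2

2


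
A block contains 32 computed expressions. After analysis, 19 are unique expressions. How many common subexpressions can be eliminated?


CSE count = total expressions - unique expressions
= 32 - 19 = 13

13


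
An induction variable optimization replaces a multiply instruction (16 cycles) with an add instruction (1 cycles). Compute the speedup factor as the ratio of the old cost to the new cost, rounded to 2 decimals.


Ratio = mult_cost / add_cost = 16 / 1 = 16.0

16.0


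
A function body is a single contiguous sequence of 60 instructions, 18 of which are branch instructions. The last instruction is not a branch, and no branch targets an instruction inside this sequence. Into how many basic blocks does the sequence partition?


With no in-sequence branch targets, the leaders are the first instruction plus the instruction after each branch.
Number of basic blocks = branches + 1
= 18 + 1 = 19

19


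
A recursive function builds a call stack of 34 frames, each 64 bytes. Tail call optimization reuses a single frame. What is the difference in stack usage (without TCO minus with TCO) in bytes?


Without TCO: 34 * 64 = 2176 bytes
With TCO: reuse 1 frame = 64 bytes
Savings = 2176 - 64 = 2112

2112


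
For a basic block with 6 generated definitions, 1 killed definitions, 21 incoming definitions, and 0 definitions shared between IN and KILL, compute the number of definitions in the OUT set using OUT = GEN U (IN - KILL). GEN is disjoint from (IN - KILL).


IN - KILL: 21 - 0 = 21 surviving definitions
OUT = GEN + surviving = 6 + 21 = 27

27


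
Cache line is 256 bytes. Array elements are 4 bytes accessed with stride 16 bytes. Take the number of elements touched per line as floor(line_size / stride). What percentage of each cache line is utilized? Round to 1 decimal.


Elements per cache line = floor(256 / 16) = 16
Bytes used = 16 * 4 = 64
Utilization = 64 / 256 * 100 = 25.0%

25.0


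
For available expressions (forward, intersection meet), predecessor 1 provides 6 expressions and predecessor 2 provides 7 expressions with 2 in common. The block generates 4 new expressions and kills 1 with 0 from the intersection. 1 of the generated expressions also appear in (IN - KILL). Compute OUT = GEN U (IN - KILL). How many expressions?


IN = intersection of predecessors = 2
IN - KILL = 2 - 0 = 2
|OUT| = |GEN| + |IN - KILL| - |GEN ∩ (IN - KILL)| = 4 + 2 - 1 = 5

5


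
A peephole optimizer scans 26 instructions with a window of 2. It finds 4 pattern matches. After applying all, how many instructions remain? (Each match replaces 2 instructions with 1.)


Each match removes 1 instructions.
Total removed = 4 * 1 = 4
Remaining = 26 - 4 = 22

22


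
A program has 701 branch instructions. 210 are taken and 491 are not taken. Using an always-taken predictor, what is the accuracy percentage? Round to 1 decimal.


Predictor: always-taken
Correct predictions = 210
Accuracy = 210 / 701 * 100 = 30.0%

30.0


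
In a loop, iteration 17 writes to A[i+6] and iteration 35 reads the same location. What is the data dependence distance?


Distance = read iteration - write iteration
= 35 - 17 = 18

18


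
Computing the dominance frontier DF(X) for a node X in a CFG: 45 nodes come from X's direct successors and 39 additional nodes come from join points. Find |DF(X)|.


DF(X) = direct successor contributions + join point contributions
= 45 + 39 = 84

84


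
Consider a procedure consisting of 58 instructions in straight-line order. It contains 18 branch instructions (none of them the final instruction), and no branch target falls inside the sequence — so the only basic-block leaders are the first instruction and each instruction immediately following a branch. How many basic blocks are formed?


With no in-sequence branch targets, the leaders are the first instruction plus the instruction after each branch.
Number of basic blocks = branches + 1
= 18 + 1 = 19

19


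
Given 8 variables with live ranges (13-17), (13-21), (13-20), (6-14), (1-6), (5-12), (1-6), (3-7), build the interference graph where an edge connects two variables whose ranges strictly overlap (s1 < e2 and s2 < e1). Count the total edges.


Check all pairs for overlapping intervals.
Two intervals (s1,e1) and (s2,e2) overlap if s1 < e2 and s2 < e1.
v0 (13-17) vs v1..v7: overlaps v1, v2, v3 -> 3
v1 (13-21) vs v2..v7: overlaps v2, v3 -> 2
v2 (13-20) vs v3..v7: overlaps v3 -> 1
v3 (6-14) vs v4..v7: overlaps v5, v7 -> 2
v4 (1-6) vs v5..v7: overlaps v5, v6, v7 -> 3
v5 (5-12) vs v6..v7: overlaps v6, v7 -> 2
v6 (1-6) vs v7: overlaps v7 -> 1
Total overlapping pairs = 3 + 2 + 1 + 2 + 3 + 2 + 1 = 14

14


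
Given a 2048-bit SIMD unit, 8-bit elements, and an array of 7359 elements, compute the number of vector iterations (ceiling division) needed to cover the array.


Width = 2048 / 8 = 256 elements per vector op
Iterations = ceil(7359 / 256) = 29

29


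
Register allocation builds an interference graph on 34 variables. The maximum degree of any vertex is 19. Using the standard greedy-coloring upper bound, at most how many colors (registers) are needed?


Greedy coloring never needs more than (max_degree + 1) colors: when coloring a vertex, at most max_degree neighbors are already colored.
Upper bound = 19 + 1 = 20

20


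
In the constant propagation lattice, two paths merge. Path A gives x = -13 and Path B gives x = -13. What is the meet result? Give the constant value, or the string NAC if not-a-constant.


Meet operation: if both paths give the same constant, result is that constant; if they differ, result is NAC (not-a-constant).
Path A: -13, Path B: -13 -> equal
Result: constant -> -13

-13


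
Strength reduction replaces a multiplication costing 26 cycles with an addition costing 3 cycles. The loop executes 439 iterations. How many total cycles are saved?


Per-iteration saving = 26 - 3 = 23
Total saved = 439 * 23 = 10097

10097


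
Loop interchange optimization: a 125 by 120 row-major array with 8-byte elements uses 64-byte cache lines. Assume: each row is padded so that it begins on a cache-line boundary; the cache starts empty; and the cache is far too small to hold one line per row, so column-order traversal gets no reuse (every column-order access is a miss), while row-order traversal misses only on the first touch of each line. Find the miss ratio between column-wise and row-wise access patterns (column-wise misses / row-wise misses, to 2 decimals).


Each row occupies 120 * 8 = 960 bytes and starts on a line boundary, so it spans ceil(960 / 64) = 15 cache lines.
Row-major traversal misses (one per line touched): 125 * ceil(120 * 8 / 64) = 1875
Column-major traversal misses (no reuse, every access misses): 125 * 120 = 15000
Ratio = 15000 / 1875 = 8.0

8.0


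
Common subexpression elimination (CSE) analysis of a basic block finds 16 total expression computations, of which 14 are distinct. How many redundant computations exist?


CSE count = total expressions - unique expressions
= 16 - 14 = 2

2


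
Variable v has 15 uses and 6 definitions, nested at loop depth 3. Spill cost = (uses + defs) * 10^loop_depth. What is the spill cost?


uses + defs = 15 + 6 = 21
10^3 = 1000
Spill cost = 21 * 1000 = 21000

21000


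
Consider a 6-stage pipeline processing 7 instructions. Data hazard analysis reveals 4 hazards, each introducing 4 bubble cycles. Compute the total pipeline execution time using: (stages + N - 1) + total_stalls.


Base cycles = 6 + 7 - 1 = 12
Total stalls = 4 * 4 = 16
Total = 12 + 16 = 28

28


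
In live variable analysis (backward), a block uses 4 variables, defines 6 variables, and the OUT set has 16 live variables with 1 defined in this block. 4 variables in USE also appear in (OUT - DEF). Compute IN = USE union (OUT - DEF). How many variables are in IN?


OUT - DEF: 16 - 1 = 15
|IN| = |USE| + |OUT - DEF| - |USE ∩ (OUT - DEF)| = 4 + 15 - 4 = 15

15


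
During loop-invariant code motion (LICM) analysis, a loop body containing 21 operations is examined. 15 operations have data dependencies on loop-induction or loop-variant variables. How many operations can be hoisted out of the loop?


Invariant candidates = total - loop-dependent
= 21 - 15 = 6

6


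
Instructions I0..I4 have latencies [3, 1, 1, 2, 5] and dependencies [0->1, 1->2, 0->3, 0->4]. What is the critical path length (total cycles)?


Compute longest path through dependency graph: dist(Ik) = max over predecessors of dist + latency(Ik).
dist(I0) = latency 3 = 3
dist(I1) = dist(I0) + 1 = 3 + 1 = 4
dist(I2) = dist(I1) + 1 = 4 + 1 = 5
dist(I3) = dist(I0) + 2 = 3 + 2 = 5
dist(I4) = dist(I0) + 5 = 3 + 5 = 8
Critical path = max dist = 8

8


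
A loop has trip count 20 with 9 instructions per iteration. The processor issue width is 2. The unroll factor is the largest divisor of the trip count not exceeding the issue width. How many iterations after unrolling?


Largest divisor of 20 <= 2 is 2
New iterations = 20 / 2 = 10

10


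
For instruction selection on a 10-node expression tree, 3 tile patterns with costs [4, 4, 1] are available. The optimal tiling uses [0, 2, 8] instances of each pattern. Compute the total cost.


Total cost = sum(count_i * cost_i)
= 0*4 + 2*4 + 8*1
= 16

16


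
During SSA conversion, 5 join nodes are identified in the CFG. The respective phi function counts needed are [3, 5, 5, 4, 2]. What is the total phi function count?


Total phi functions = sum of phi functions at each join node
= 3 + 5 + 5 + 4 + 2 = 19

19


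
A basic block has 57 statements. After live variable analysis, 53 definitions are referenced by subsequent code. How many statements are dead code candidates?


Dead code = total statements - live definitions
= 57 - 53 = 4

4


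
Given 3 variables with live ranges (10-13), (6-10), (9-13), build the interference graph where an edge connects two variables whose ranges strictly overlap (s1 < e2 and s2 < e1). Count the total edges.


Check all pairs for overlapping intervals.
Two intervals (s1,e1) and (s2,e2) overlap if s1 < e2 and s2 < e1.
v0 (10-13) vs v1..v2: overlaps v2 -> 1
v1 (6-10) vs v2: overlaps v2 -> 1
Total overlapping pairs = 1 + 1 = 2

2


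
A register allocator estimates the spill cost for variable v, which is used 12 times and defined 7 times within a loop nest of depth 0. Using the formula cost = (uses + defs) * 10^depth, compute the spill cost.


uses + defs = 12 + 7 = 19
10^0 = 1
Spill cost = 19 * 1 = 19

19


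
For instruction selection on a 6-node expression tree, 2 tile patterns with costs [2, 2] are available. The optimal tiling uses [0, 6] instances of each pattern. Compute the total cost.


Total cost = sum(count_i * cost_i)
= 0*2 + 6*2
= 12

12


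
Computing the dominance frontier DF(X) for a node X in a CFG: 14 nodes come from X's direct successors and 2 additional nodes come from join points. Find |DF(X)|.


DF(X) = direct successor contributions + join point contributions
= 14 + 2 = 16

16


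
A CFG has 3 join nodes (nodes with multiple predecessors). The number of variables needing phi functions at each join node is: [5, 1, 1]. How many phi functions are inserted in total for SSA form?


Total phi functions = sum of phi functions at each join node
= 5 + 1 + 1 = 7

7


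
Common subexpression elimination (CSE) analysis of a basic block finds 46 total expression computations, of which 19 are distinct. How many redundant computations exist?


CSE count = total expressions - unique expressions
= 46 - 19 = 27

27


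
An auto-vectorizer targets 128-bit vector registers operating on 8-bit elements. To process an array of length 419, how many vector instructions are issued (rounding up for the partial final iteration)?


Width = 128 / 8 = 16 elements per vector op
Iterations = ceil(419 / 16) = 27

27


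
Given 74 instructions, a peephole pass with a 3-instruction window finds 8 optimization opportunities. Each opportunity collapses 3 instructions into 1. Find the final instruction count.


Each match removes 2 instructions.
Total removed = 8 * 2 = 16
Remaining = 74 - 16 = 58

58


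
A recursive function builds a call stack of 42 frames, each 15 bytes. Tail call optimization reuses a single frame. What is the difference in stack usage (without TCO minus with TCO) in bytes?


Without TCO: 42 * 15 = 630 bytes
With TCO: reuse 1 frame = 15 bytes
Savings = 630 - 15 = 615

615


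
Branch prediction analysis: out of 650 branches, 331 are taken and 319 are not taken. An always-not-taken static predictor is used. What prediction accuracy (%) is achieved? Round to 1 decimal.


Predictor: always-not-taken
Correct predictions = 319
Accuracy = 319 / 650 * 100 = 49.1%

49.1


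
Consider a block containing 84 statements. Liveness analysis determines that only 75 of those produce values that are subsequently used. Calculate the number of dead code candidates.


Dead code = total statements - live definitions
= 84 - 75 = 9

9


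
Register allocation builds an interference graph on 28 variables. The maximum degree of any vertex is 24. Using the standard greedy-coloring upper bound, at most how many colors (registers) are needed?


Greedy coloring never needs more than (max_degree + 1) colors: when coloring a vertex, at most max_degree neighbors are already colored.
Upper bound = 24 + 1 = 25

25


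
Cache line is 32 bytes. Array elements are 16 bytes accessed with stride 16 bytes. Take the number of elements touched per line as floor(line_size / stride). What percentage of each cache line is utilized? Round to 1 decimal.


Elements per cache line = floor(32 / 16) = 2
Bytes used = 2 * 16 = 32
Utilization = 32 / 32 * 100 = 100.0%

100.0


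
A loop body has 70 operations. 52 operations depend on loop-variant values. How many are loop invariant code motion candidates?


Invariant candidates = total - loop-dependent
= 70 - 52 = 18

18


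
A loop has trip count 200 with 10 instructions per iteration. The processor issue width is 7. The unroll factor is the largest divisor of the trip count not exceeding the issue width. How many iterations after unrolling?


Largest divisor of 200 <= 7 is 5
New iterations = 200 / 5 = 40

40


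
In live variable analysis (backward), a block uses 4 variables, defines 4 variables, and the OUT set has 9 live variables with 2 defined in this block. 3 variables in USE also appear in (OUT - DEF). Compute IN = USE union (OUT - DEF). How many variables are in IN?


OUT - DEF: 9 - 2 = 7
|IN| = |USE| + |OUT - DEF| - |USE ∩ (OUT - DEF)| = 4 + 7 - 3 = 8

8


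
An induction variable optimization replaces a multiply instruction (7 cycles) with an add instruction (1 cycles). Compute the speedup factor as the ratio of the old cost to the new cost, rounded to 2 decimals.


Ratio = mult_cost / add_cost = 7 / 1 = 7.0

7.0


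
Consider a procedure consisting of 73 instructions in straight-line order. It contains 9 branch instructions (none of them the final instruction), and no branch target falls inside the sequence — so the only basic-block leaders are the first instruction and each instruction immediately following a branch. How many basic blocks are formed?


With no in-sequence branch targets, the leaders are the first instruction plus the instruction after each branch.
Number of basic blocks = branches + 1
= 9 + 1 = 10

10


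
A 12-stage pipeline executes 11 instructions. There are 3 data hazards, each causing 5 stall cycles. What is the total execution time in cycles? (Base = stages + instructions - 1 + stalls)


Base cycles = 12 + 11 - 1 = 22
Total stalls = 3 * 5 = 15
Total = 22 + 15 = 37

37


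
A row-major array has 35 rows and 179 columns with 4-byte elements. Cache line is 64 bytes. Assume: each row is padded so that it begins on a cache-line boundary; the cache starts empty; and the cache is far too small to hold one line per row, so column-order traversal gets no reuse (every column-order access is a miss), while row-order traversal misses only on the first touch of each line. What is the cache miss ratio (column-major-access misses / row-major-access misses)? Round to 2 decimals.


Each row occupies 179 * 4 = 716 bytes and starts on a line boundary, so it spans ceil(716 / 64) = 12 cache lines.
Row-major traversal misses (one per line touched): 35 * ceil(179 * 4 / 64) = 420
Column-major traversal misses (no reuse, every access misses): 35 * 179 = 6265
Ratio = 6265 / 420 = 14.92

14.92


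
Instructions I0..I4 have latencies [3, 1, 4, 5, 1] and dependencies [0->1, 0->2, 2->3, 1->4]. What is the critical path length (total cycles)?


Compute longest path through dependency graph: dist(Ik) = max over predecessors of dist + latency(Ik).
dist(I0) = latency 3 = 3
dist(I1) = dist(I0) + 1 = 3 + 1 = 4
dist(I2) = dist(I0) + 4 = 3 + 4 = 7
dist(I3) = dist(I2) + 5 = 7 + 5 = 12
dist(I4) = dist(I1) + 1 = 4 + 1 = 5
Critical path = max dist = 12

12


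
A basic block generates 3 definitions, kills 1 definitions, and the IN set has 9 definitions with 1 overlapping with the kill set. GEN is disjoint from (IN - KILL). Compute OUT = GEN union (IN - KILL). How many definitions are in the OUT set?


IN - KILL: 9 - 1 = 8 surviving definitions
OUT = GEN + surviving = 3 + 8 = 11

11


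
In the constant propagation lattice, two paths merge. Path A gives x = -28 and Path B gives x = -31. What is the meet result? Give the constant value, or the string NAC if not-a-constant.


Meet operation: if both paths give the same constant, result is that constant; if they differ, result is NAC (not-a-constant).
Path A: -28, Path B: -31 -> differ
Result: not-a-constant -> NAC

NAC


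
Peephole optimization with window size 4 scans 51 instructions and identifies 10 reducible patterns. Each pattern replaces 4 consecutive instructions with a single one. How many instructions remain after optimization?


Each match removes 3 instructions.
Total removed = 10 * 3 = 30
Remaining = 51 - 30 = 21

21


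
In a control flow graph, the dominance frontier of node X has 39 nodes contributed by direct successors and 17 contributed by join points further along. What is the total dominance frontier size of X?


DF(X) = direct successor contributions + join point contributions
= 39 + 17 = 56

56


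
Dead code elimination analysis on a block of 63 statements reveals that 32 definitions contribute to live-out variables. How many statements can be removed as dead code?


Dead code = total statements - live definitions
= 63 - 32 = 31

31


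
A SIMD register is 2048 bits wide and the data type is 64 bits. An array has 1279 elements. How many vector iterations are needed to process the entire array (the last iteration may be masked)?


Width = 2048 / 64 = 32 elements per vector op
Iterations = ceil(1279 / 32) = 40

40


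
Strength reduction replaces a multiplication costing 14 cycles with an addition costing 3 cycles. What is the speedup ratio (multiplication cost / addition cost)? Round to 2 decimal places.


Ratio = mult_cost / add_cost = 14 / 3 = 4.67

4.67


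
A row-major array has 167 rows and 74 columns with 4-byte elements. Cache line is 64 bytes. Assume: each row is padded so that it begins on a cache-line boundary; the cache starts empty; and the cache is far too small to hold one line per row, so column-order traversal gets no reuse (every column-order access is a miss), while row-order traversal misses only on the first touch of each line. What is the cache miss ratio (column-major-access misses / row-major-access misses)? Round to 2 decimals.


Each row occupies 74 * 4 = 296 bytes and starts on a line boundary, so it spans ceil(296 / 64) = 5 cache lines.
Row-major traversal misses (one per line touched): 167 * ceil(74 * 4 / 64) = 835
Column-major traversal misses (no reuse, every access misses): 167 * 74 = 12358
Ratio = 12358 / 835 = 14.8

14.8


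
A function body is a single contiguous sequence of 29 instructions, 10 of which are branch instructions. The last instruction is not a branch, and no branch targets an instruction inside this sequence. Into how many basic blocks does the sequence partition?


With no in-sequence branch targets, the leaders are the first instruction plus the instruction after each branch.
Number of basic blocks = branches + 1
= 10 + 1 = 11

11


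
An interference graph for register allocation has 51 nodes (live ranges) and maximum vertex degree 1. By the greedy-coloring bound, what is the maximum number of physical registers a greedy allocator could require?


Greedy coloring never needs more than (max_degree + 1) colors: when coloring a vertex, at most max_degree neighbors are already colored.
Upper bound = 1 + 1 = 2

2


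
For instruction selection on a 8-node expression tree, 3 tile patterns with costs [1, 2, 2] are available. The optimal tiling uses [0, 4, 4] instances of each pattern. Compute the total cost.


Total cost = sum(count_i * cost_i)
= 0*1 + 4*2 + 4*2
= 16

16


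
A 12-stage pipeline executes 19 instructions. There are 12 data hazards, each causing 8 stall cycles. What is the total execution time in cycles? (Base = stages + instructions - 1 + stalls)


Base cycles = 12 + 19 - 1 = 30
Total stalls = 12 * 8 = 96
Total = 30 + 96 = 126

126


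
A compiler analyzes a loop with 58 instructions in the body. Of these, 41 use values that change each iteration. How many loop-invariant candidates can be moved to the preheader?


Invariant candidates = total - loop-dependent
= 58 - 41 = 17

17


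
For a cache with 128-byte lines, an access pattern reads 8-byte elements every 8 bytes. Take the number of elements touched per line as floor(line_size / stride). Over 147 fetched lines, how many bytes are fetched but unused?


Elements per line = floor(128 / 8) = 16
Bytes used per line = 16 * 8 = 128
Wasted per line = 128 - 128 = 0
Total wasted = 0 * 147 = 0

0


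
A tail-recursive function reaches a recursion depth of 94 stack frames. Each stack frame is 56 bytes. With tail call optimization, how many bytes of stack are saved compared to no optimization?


Without TCO: 94 * 56 = 5264 bytes
With TCO: reuse 1 frame = 56 bytes
Savings = 5264 - 56 = 5208

5208


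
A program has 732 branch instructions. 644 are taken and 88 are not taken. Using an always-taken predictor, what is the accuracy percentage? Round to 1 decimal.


Predictor: always-taken
Correct predictions = 644
Accuracy = 644 / 732 * 100 = 88.0%

88.0


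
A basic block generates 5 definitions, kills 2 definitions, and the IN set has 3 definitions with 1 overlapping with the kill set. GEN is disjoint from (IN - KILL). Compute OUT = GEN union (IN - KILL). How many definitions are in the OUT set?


IN - KILL: 3 - 1 = 2 surviving definitions
OUT = GEN + surviving = 5 + 2 = 7

7


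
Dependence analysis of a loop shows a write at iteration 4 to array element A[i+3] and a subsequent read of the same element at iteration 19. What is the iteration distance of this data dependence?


Distance = read iteration - write iteration
= 19 - 4 = 15

15


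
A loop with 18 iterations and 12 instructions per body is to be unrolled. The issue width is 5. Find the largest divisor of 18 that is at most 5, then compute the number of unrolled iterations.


Largest divisor of 18 <= 5 is 3
New iterations = 18 / 3 = 6

6


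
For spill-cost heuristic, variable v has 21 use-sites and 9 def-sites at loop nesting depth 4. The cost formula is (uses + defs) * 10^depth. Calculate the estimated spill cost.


uses + defs = 21 + 9 = 30
10^4 = 10000
Spill cost = 30 * 10000 = 300000

300000


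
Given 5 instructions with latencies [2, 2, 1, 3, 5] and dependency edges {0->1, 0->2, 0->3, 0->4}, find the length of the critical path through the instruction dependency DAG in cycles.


Compute longest path through dependency graph: dist(Ik) = max over predecessors of dist + latency(Ik).
dist(I0) = latency 2 = 2
dist(I1) = dist(I0) + 2 = 2 + 2 = 4
dist(I2) = dist(I0) + 1 = 2 + 1 = 3
dist(I3) = dist(I0) + 3 = 2 + 3 = 5
dist(I4) = dist(I0) + 5 = 2 + 5 = 7
Critical path = max dist = 7

7


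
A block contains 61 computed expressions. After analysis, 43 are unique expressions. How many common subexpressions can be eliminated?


CSE count = total expressions - unique expressions
= 61 - 43 = 18

18


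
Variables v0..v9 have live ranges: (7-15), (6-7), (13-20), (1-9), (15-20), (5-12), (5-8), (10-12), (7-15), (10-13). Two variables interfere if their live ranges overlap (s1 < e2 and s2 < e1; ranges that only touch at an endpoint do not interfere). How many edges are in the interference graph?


Check all pairs for overlapping intervals.
Two intervals (s1,e1) and (s2,e2) overlap if s1 < e2 and s2 < e1.
v0 (7-15) vs v1..v9: overlaps v2, v3, v5, v6, v7, v8, v9 -> 7
v1 (6-7) vs v2..v9: overlaps v3, v5, v6 -> 3
v2 (13-20) vs v3..v9: overlaps v4, v8 -> 2
v3 (1-9) vs v4..v9: overlaps v5, v6, v8 -> 3
v4 (15-20) vs v5..v9: overlaps none -> 0
v5 (5-12) vs v6..v9: overlaps v6, v7, v8, v9 -> 4
v6 (5-8) vs v7..v9: overlaps v8 -> 1
v7 (10-12) vs v8..v9: overlaps v8, v9 -> 2
v8 (7-15) vs v9: overlaps v9 -> 1
Total overlapping pairs = 7 + 3 + 2 + 3 + 0 + 4 + 1 + 2 + 1 = 23

23


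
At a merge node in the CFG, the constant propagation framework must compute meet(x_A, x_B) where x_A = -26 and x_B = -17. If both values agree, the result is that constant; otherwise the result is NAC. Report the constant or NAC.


Meet operation: if both paths give the same constant, result is that constant; if they differ, result is NAC (not-a-constant).
Path A: -26, Path B: -17 -> differ
Result: not-a-constant -> NAC

NAC


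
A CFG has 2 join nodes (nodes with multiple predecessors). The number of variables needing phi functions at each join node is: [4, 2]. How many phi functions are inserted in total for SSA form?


Total phi functions = sum of phi functions at each join node
= 4 + 2 = 6

6


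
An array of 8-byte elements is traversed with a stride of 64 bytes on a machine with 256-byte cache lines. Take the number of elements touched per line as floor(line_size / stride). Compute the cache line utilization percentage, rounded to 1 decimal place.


Elements per cache line = floor(256 / 64) = 4
Bytes used = 4 * 8 = 32
Utilization = 32 / 256 * 100 = 12.5%

12.5


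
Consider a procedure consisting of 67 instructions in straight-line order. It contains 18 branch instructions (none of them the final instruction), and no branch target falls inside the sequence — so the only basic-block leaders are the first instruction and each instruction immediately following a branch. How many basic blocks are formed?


With no in-sequence branch targets, the leaders are the first instruction plus the instruction after each branch.
Number of basic blocks = branches + 1
= 18 + 1 = 19

19


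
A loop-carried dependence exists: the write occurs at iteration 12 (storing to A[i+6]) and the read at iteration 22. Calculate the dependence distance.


Distance = read iteration - write iteration
= 22 - 12 = 10

10


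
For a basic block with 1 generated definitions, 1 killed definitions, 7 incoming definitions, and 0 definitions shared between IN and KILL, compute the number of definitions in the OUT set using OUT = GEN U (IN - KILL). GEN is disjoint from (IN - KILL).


IN - KILL: 7 - 0 = 7 surviving definitions
OUT = GEN + surviving = 1 + 7 = 8

8


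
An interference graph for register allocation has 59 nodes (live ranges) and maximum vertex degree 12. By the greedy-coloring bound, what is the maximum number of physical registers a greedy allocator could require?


Greedy coloring never needs more than (max_degree + 1) colors: when coloring a vertex, at most max_degree neighbors are already colored.
Upper bound = 12 + 1 = 13

13


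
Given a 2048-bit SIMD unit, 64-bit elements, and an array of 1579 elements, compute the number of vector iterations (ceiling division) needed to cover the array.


Width = 2048 / 64 = 32 elements per vector op
Iterations = ceil(1579 / 32) = 50

50


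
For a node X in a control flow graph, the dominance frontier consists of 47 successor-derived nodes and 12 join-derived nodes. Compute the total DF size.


DF(X) = direct successor contributions + join point contributions
= 47 + 12 = 59

59


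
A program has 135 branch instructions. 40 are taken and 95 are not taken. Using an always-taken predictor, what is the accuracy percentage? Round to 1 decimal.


Predictor: always-taken
Correct predictions = 40
Accuracy = 40 / 135 * 100 = 29.6%

29.6


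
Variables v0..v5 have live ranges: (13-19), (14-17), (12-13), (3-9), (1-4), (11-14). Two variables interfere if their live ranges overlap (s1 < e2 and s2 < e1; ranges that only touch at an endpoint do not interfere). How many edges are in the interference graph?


Check all pairs for overlapping intervals.
Two intervals (s1,e1) and (s2,e2) overlap if s1 < e2 and s2 < e1.
v0 (13-19) vs v1..v5: overlaps v1, v5 -> 2
v1 (14-17) vs v2..v5: overlaps none -> 0
v2 (12-13) vs v3..v5: overlaps v5 -> 1
v3 (3-9) vs v4..v5: overlaps v4 -> 1
v4 (1-4) vs v5: overlaps none -> 0
Total overlapping pairs = 2 + 0 + 1 + 1 + 0 = 4

4


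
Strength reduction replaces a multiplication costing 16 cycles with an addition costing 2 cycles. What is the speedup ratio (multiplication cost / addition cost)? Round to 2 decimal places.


Ratio = mult_cost / add_cost = 16 / 2 = 8.0

8.0


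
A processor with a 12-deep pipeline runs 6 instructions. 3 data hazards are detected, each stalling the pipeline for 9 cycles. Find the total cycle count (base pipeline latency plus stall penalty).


Base cycles = 12 + 6 - 1 = 17
Total stalls = 3 * 9 = 27
Total = 17 + 27 = 44

44


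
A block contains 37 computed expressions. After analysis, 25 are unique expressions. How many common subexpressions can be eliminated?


CSE count = total expressions - unique expressions
= 37 - 25 = 12

12


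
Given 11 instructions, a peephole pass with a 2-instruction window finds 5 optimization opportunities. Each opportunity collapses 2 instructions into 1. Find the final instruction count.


Each match removes 1 instructions.
Total removed = 5 * 1 = 5
Remaining = 11 - 5 = 6

6


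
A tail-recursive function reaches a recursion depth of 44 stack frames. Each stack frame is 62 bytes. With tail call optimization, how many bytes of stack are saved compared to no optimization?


Without TCO: 44 * 62 = 2728 bytes
With TCO: reuse 1 frame = 62 bytes
Savings = 2728 - 62 = 2666

2666


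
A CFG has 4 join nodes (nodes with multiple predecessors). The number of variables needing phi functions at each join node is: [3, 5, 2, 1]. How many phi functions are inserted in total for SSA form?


Total phi functions = sum of phi functions at each join node
= 3 + 5 + 2 + 1 = 11

11


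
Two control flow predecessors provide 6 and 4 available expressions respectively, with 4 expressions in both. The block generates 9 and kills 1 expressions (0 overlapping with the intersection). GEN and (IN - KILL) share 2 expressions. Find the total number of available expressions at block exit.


IN = intersection of predecessors = 4
IN - KILL = 4 - 0 = 4
|OUT| = |GEN| + |IN - KILL| - |GEN ∩ (IN - KILL)| = 9 + 4 - 2 = 11

11


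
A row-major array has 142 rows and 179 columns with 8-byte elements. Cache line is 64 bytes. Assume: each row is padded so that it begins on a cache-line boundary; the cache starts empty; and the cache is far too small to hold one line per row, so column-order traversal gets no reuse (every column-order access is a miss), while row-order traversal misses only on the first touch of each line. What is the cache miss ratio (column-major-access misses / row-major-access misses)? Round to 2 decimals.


Each row occupies 179 * 8 = 1432 bytes and starts on a line boundary, so it spans ceil(1432 / 64) = 23 cache lines.
Row-major traversal misses (one per line touched): 142 * ceil(179 * 8 / 64) = 3266
Column-major traversal misses (no reuse, every access misses): 142 * 179 = 25418
Ratio = 25418 / 3266 = 7.78

7.78


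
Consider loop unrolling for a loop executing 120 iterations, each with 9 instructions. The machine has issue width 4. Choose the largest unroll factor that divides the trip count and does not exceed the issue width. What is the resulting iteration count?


Largest divisor of 120 <= 4 is 4
New iterations = 120 / 4 = 30

30


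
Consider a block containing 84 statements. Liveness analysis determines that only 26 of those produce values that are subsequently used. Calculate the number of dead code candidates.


Dead code = total statements - live definitions
= 84 - 26 = 58

58


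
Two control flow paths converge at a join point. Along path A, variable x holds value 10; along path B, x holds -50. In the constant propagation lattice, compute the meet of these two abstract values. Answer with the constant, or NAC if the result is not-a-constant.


Meet operation: if both paths give the same constant, result is that constant; if they differ, result is NAC (not-a-constant).
Path A: 10, Path B: -50 -> differ
Result: not-a-constant -> NAC

NAC


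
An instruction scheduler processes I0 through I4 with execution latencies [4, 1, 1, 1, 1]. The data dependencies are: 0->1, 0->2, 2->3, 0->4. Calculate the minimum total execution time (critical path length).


Compute longest path through dependency graph: dist(Ik) = max over predecessors of dist + latency(Ik).
dist(I0) = latency 4 = 4
dist(I1) = dist(I0) + 1 = 4 + 1 = 5
dist(I2) = dist(I0) + 1 = 4 + 1 = 5
dist(I3) = dist(I2) + 1 = 5 + 1 = 6
dist(I4) = dist(I0) + 1 = 4 + 1 = 5
Critical path = max dist = 6

6


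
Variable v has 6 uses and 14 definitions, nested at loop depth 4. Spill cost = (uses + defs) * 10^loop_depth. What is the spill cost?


uses + defs = 6 + 14 = 20
10^4 = 10000
Spill cost = 20 * 10000 = 200000

200000


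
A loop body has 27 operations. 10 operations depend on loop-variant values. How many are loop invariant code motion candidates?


Invariant candidates = total - loop-dependent
= 27 - 10 = 17

17


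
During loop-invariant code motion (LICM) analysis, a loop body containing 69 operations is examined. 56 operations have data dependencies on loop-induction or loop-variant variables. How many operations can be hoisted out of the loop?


Invariant candidates = total - loop-dependent
= 69 - 56 = 13

13


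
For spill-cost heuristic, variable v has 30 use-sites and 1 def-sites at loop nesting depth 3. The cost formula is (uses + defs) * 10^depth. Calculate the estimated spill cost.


uses + defs = 30 + 1 = 31
10^3 = 1000
Spill cost = 31 * 1000 = 31000

31000


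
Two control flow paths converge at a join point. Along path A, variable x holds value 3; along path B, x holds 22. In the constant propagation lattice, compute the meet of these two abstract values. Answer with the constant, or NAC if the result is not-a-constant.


Meet operation: if both paths give the same constant, result is that constant; if they differ, result is NAC (not-a-constant).
Path A: 3, Path B: 22 -> differ
Result: not-a-constant -> NAC

NAC


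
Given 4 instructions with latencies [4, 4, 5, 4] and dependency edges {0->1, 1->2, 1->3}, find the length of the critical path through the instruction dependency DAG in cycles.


Compute longest path through dependency graph: dist(Ik) = max over predecessors of dist + latency(Ik).
dist(I0) = latency 4 = 4
dist(I1) = dist(I0) + 4 = 4 + 4 = 8
dist(I2) = dist(I1) + 5 = 8 + 5 = 13
dist(I3) = dist(I1) + 4 = 8 + 4 = 12
Critical path = max dist = 13

13


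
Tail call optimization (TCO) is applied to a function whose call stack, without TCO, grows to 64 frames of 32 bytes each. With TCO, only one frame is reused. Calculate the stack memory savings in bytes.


Without TCO: 64 * 32 = 2048 bytes
With TCO: reuse 1 frame = 32 bytes
Savings = 2048 - 32 = 2016

2016


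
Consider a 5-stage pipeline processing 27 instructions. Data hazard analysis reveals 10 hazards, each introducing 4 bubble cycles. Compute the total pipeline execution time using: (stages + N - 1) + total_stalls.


Base cycles = 5 + 27 - 1 = 31
Total stalls = 10 * 4 = 40
Total = 31 + 40 = 71

71


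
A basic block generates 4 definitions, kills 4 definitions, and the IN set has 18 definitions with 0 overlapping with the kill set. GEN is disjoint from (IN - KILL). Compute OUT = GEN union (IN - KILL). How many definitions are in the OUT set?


IN - KILL: 18 - 0 = 18 surviving definitions
OUT = GEN + surviving = 4 + 18 = 22

22


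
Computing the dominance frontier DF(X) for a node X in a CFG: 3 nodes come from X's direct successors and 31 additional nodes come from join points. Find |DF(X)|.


DF(X) = direct successor contributions + join point contributions
= 3 + 31 = 34

34


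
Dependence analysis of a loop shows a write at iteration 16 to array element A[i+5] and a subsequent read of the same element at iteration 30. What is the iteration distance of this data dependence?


Distance = read iteration - write iteration
= 30 - 16 = 14

14


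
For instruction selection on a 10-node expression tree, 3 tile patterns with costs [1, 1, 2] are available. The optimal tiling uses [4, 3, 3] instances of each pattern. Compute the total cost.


Total cost = sum(count_i * cost_i)
= 4*1 + 3*1 + 3*2
= 13

13


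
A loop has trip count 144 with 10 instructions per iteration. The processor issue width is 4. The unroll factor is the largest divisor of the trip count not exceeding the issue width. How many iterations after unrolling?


Largest divisor of 144 <= 4 is 4
New iterations = 144 / 4 = 36

36


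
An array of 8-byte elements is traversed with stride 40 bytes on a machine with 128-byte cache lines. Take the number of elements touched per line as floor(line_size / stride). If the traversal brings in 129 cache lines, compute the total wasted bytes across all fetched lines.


Elements per line = floor(128 / 40) = 3
Bytes used per line = 3 * 8 = 24
Wasted per line = 128 - 24 = 104
Total wasted = 104 * 129 = 13416

13416


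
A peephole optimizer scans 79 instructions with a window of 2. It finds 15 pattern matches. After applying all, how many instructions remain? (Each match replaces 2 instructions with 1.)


Each match removes 1 instructions.
Total removed = 15 * 1 = 15
Remaining = 79 - 15 = 64

64


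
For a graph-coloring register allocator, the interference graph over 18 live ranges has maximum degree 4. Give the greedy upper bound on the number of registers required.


Greedy coloring never needs more than (max_degree + 1) colors: when coloring a vertex, at most max_degree neighbors are already colored.
Upper bound = 4 + 1 = 5

5


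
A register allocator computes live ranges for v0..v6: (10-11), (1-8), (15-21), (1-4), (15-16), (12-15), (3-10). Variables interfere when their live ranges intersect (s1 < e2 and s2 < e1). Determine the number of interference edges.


Check all pairs for overlapping intervals.
Two intervals (s1,e1) and (s2,e2) overlap if s1 < e2 and s2 < e1.
v0 (10-11) vs v1..v6: overlaps none -> 0
v1 (1-8) vs v2..v6: overlaps v3, v6 -> 2
v2 (15-21) vs v3..v6: overlaps v4 -> 1
v3 (1-4) vs v4..v6: overlaps v6 -> 1
v4 (15-16) vs v5..v6: overlaps none -> 0
v5 (12-15) vs v6: overlaps none -> 0
Total overlapping pairs = 0 + 2 + 1 + 1 + 0 + 0 = 4

4


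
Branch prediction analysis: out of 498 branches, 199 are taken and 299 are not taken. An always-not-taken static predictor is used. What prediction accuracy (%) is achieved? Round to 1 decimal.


Predictor: always-not-taken
Correct predictions = 299
Accuracy = 299 / 498 * 100 = 60.0%

60.0
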